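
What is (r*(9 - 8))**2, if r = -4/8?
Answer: 1/4 ≈ 0.25000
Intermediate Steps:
r = -1/2 (r = -4*1/8 = -1/2 ≈ -0.50000)
(r*(9 - 8))**2 = (-(9 - 8)/2)**2 = (-1/2*1)**2 = (-1/2)**2 = 1/4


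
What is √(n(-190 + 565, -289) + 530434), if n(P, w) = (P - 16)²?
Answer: √659315 ≈ 811.98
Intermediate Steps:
n(P, w) = (-16 + P)²
√(n(-190 + 565, -289) + 530434) = √((-16 + (-190 + 565))² + 530434) = √((-16 + 375)² + 530434) = √(359² + 530434) = √(128881 + 530434) = √659315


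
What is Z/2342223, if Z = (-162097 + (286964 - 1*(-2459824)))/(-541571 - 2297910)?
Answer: -2584691/6650697706263 ≈ -3.8863e-7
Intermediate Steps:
Z = -2584691/2839481 (Z = (-162097 + (286964 + 2459824))/(-2839481) = (-162097 + 2746788)*(-1/2839481) = 2584691*(-1/2839481) = -2584691/2839481 ≈ -0.91027)
Z/2342223 = -2584691/2839481/2342223 = -2584691/2839481*1/2342223 = -2584691/6650697706263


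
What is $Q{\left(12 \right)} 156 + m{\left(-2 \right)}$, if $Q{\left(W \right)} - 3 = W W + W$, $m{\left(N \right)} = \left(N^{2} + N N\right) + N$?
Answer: $24810$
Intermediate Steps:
$m{\left(N \right)} = N + 2 N^{2}$ ($m{\left(N \right)} = \left(N^{2} + N^{2}\right) + N = 2 N^{2} + N = N + 2 N^{2}$)
$Q{\left(W \right)} = 3 + W + W^{2}$ ($Q{\left(W \right)} = 3 + \left(W W + W\right) = 3 + \left(W^{2} + W\right) = 3 + \left(W + W^{2}\right) = 3 + W + W^{2}$)
$Q{\left(12 \right)} 156 + m{\left(-2 \right)} = \left(3 + 12 + 12^{2}\right) 156 - 2 \left(1 + 2 \left(-2\right)\right) = \left(3 + 12 + 144\right) 156 - 2 \left(1 - 4\right) = 159 \cdot 156 - -6 = 24804 + 6 = 24810$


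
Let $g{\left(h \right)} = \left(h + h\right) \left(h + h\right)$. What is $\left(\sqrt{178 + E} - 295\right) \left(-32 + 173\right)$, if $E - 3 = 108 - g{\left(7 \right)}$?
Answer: $-41595 + 141 \sqrt{93} \approx -40235.0$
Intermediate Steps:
$g{\left(h \right)} = 4 h^{2}$ ($g{\left(h \right)} = 2 h 2 h = 4 h^{2}$)
$E = -85$ ($E = 3 + \left(108 - 4 \cdot 7^{2}\right) = 3 + \left(108 - 4 \cdot 49\right) = 3 + \left(108 - 196\right) = 3 - 88 = -85$)
$\left(\sqrt{178 + E} - 295\right) \left(-32 + 173\right) = \left(\sqrt{178 - 85} - 295\right) \left(-32 + 173\right) = \left(\sqrt{93} - 295\right) 141 = \left(-295 + \sqrt{93}\right) 141 = -41595 + 141 \sqrt{93}$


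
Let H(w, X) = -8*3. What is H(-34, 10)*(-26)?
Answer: 624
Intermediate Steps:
H(w, X) = -24
H(-34, 10)*(-26) = -24*(-26) = 624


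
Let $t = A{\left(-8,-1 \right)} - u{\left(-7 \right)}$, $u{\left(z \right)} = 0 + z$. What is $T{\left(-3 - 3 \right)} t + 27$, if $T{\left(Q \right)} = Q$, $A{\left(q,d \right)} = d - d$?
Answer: $-15$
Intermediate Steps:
$A{\left(q,d \right)} = 0$
$u{\left(z \right)} = z$
$t = 7$ ($t = 0 - -7 = 0 + 7 = 7$)
$T{\left(-3 - 3 \right)} t + 27 = \left(-3 - 3\right) 7 + 27 = \left(-6\right) 7 + 27 = -42 + 27 = -15$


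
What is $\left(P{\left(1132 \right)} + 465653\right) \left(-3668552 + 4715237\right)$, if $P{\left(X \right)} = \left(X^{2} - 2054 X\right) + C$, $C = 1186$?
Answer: $-603795942525$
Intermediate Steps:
$P{\left(X \right)} = 1186 + X^{2} - 2054 X$ ($P{\left(X \right)} = \left(X^{2} - 2054 X\right) + 1186 = 1186 + X^{2} - 2054 X$)
$\left(P{\left(1132 \right)} + 465653\right) \left(-3668552 + 4715237\right) = \left(\left(1186 + 1132^{2} - 2325128\right) + 465653\right) \left(-3668552 + 4715237\right) = \left(\left(1186 + 1281424 - 2325128\right) + 465653\right) 1046685 = \left(-1042518 + 465653\right) 1046685 = \left(-576865\right) 1046685 = -603795942525$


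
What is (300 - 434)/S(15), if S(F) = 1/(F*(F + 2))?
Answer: -34170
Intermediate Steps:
S(F) = 1/(F*(2 + F))
(300 - 434)/S(15) = (300 - 434)/((1/(15*(2 + 15)))) = -134/((1/15)/17) = -134/((1/15)*(1/17)) = -134/1/255 = -134*255 = -34170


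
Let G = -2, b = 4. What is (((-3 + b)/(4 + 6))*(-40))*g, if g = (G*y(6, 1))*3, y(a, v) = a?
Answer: 144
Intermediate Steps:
g = -36 (g = -2*6*3 = -12*3 = -36)
(((-3 + b)/(4 + 6))*(-40))*g = (((-3 + 4)/(4 + 6))*(-40))*(-36) = ((1/10)*(-40))*(-36) = ((1*(⅒))*(-40))*(-36) = ((⅒)*(-40))*(-36) = -4*(-36) = 144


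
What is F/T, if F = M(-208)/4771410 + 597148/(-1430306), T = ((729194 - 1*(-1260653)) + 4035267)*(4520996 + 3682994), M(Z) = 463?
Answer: -1424287853501/168669319235713227284047800 ≈ -8.4443e-15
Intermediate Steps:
T = 49429975004860 (T = ((729194 + 1260653) + 4035267)*8203990 = (1989847 + 4035267)*8203990 = 6025114*8203990 = 49429975004860)
F = -1424287853501/3412288175730 (F = 463/4771410 + 597148/(-1430306) = 463*(1/4771410) + 597148*(-1/1430306) = 463/4771410 - 298574/715153 = -1424287853501/3412288175730 ≈ -0.41740)
F/T = -1424287853501/3412288175730/49429975004860 = -1424287853501/3412288175730*1/49429975004860 = -1424287853501/168669319235713227284047800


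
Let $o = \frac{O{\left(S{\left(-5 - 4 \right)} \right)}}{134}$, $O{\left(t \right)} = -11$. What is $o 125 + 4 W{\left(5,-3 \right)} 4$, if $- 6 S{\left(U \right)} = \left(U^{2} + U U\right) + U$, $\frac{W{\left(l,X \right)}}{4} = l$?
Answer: $\frac{41505}{134} \approx 309.74$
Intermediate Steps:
$W{\left(l,X \right)} = 4 l$
$S{\left(U \right)} = - \frac{U^{2}}{3} - \frac{U}{6}$ ($S{\left(U \right)} = - \frac{\left(U^{2} + U U\right) + U}{6} = - \frac{\left(U^{2} + U^{2}\right) + U}{6} = - \frac{2 U^{2} + U}{6} = - \frac{U + 2 U^{2}}{6} = - \frac{U^{2}}{3} - \frac{U}{6}$)
$o = - \frac{11}{134} \approx -0.08209$
$o 125 + 4 W{\left(5,-3 \right)} 4 = \left(- \frac{11}{134}\right) 125 + 4 \cdot 4 \cdot 5 \cdot 4 = - \frac{1375}{134} + 4 \cdot 20 \cdot 4 = - \frac{1375}{134} + 80 \cdot 4 = - \frac{1375}{134} + 320 = \frac{41505}{134}$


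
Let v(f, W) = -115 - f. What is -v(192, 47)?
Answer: 307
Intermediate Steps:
-v(192, 47) = -(-115 - 1*192) = -(-115 - 192) = -1*(-307) = 307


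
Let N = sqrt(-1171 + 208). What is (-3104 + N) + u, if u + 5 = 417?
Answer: -2692 + 3*I*sqrt(107) ≈ -2692.0 + 31.032*I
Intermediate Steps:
u = 412 (u = -5 + 417 = 412)
N = 3*I*sqrt(107) (N = sqrt(-963) = 3*I*sqrt(107) ≈ 31.032*I)
(-3104 + N) + u = (-3104 + 3*I*sqrt(107)) + 412 = -2692 + 3*I*sqrt(107)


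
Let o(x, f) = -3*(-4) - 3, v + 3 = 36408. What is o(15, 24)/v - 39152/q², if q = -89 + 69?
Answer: -1979618/20225 ≈ -97.880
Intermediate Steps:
v = 36405 (v = -3 + 36408 = 36405)
q = -20
o(x, f) = 9 (o(x, f) = 12 - 3 = 9)
o(15, 24)/v - 39152/q² = 9/36405 - 39152/((-20)²) = 9*(1/36405) - 39152/400 = 1/4045 - 39152*1/400 = 1/4045 - 2447/25 = -1979618/20225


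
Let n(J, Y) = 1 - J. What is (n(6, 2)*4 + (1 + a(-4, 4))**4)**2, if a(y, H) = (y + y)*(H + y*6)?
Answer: 451447219382964841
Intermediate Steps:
a(y, H) = 2*y*(H + 6*y) (a(y, H) = (2*y)*(H + 6*y) = 2*y*(H + 6*y))
(n(6, 2)*4 + (1 + a(-4, 4))**4)**2 = ((1 - 1*6)*4 + (1 + 2*(-4)*(4 + 6*(-4)))**4)**2 = ((1 - 6)*4 + (1 + 2*(-4)*(4 - 24))**4)**2 = (-5*4 + (1 + 2*(-4)*(-20))**4)**2 = (-20 + (1 + 160)**4)**2 = (-20 + 161**4)**2 = (-20 + 671898241)**2 = 671898221**2 = 451447219382964841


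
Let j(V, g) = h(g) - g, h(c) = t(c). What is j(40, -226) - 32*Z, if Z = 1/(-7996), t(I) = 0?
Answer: 451782/1999 ≈ 226.00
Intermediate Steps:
h(c) = 0
j(V, g) = -g (j(V, g) = 0 - g = -g)
Z = -1/7996 ≈ -0.00012506
j(40, -226) - 32*Z = -1*(-226) - 32*(-1)/7996 = 226 - 1*(-8/1999) = 226 + 8/1999 = 451782/1999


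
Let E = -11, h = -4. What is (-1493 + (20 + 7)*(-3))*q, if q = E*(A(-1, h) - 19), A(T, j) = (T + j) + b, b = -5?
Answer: -502106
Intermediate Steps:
A(T, j) = -5 + T + j (A(T, j) = (T + j) - 5 = -5 + T + j)
q = 319 (q = -11*((-5 - 1 - 4) - 19) = -11*(-10 - 19) = -11*(-29) = 319)
(-1493 + (20 + 7)*(-3))*q = (-1493 + (20 + 7)*(-3))*319 = (-1493 + 27*(-3))*319 = (-1493 - 81)*319 = -1574*319 = -502106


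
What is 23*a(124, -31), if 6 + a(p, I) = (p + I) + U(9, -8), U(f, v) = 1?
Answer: 2024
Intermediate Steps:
a(p, I) = -5 + I + p (a(p, I) = -6 + ((p + I) + 1) = -6 + ((I + p) + 1) = -6 + (1 + I + p) = -5 + I + p)
23*a(124, -31) = 23*(-5 - 31 + 124) = 23*88 = 2024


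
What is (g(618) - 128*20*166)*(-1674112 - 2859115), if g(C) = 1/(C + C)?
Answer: 2381080015823893/1236 ≈ 1.9264e+12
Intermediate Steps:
g(C) = 1/(2*C)
(g(618) - 128*20*166)*(-1674112 - 2859115) = ((1/2)/618 - 128*20*166)*(-1674112 - 2859115) = ((1/2)*(1/618) - 2560*166)*(-4533227) = (1/1236 - 424960)*(-4533227) = -525250559/1236*(-4533227) = 2381080015823893/1236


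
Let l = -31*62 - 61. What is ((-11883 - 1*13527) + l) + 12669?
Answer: -14724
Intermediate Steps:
l = -1983 (l = -1922 - 61 = -1983)
((-11883 - 1*13527) + l) + 12669 = ((-11883 - 1*13527) - 1983) + 12669 = ((-11883 - 13527) - 1983) + 12669 = (-25410 - 1983) + 12669 = -27393 + 12669 = -14724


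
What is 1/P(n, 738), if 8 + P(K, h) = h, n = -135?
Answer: 1/730 ≈ 0.0013699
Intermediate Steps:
P(K, h) = -8 + h
1/P(n, 738) = 1/(-8 + 738) = 1/730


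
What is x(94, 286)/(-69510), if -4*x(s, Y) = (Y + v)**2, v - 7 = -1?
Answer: 10658/34755 ≈ 0.30666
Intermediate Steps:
v = 6 (v = 7 - 1 = 6)
x(s, Y) = -(6 + Y)**2/4 (x(s, Y) = -(Y + 6)**2/4 = -(6 + Y)**2/4)
x(94, 286)/(-69510) = -(6 + 286)**2/4/(-69510) = -1/4*292**2*(-1/69510) = -1/4*85264*(-1/69510) = -21316*(-1/69510) = 10658/34755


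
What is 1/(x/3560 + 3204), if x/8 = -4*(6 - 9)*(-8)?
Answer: 445/1425684 ≈ 0.00031213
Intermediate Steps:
x = -768 (x = 8*(-4*(6 - 9)*(-8)) = 8*(-(-12)*(-8)) = 8*(-4*24) = 8*(-96) = -768)
1/(x/3560 + 3204) = 1/(-768/3560 + 3204) = 1/(-768*1/3560 + 3204) = 1/(-96/445 + 3204) = 1/(1425684/445) = 445/1425684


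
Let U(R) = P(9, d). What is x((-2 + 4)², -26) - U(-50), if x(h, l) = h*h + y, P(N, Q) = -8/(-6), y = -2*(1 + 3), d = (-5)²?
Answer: 20/3 ≈ 6.6667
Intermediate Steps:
d = 25
y = -8 (y = -2*4 = -8)
P(N, Q) = 4/3 (P(N, Q) = -8*(-⅙) = 4/3)
U(R) = 4/3
x(h, l) = -8 + h² (x(h, l) = h*h - 8 = h² - 8 = -8 + h²)
x((-2 + 4)², -26) - U(-50) = (-8 + ((-2 + 4)²)²) - 1*4/3 = (-8 + (2²)²) - 4/3 = (-8 + 4²) - 4/3 = (-8 + 16) - 4/3 = 8 - 4/3 = 20/3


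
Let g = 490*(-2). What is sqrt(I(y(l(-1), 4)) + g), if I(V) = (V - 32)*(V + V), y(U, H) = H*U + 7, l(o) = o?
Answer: I*sqrt(1154) ≈ 33.971*I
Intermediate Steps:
y(U, H) = 7 + H*U
I(V) = 2*V*(-32 + V) (I(V) = (-32 + V)*(2*V) = 2*V*(-32 + V))
g = -980
sqrt(I(y(l(-1), 4)) + g) = sqrt(2*(7 + 4*(-1))*(-32 + (7 + 4*(-1))) - 980) = sqrt(2*(7 - 4)*(-32 + (7 - 4)) - 980) = sqrt(2*3*(-32 + 3) - 980) = sqrt(2*3*(-29) - 980) = sqrt(-174 - 980) = sqrt(-1154) = I*sqrt(1154)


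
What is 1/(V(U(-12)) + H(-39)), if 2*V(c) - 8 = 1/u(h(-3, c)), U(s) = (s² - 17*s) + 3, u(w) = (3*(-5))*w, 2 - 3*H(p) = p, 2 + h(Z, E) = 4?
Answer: 20/353 ≈ 0.056657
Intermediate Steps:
h(Z, E) = 2 (h(Z, E) = -2 + 4 = 2)
H(p) = ⅔ - p/3
u(w) = -15*w
U(s) = 3 + s² - 17*s
V(c) = 239/60 (V(c) = 4 + 1/(2*((-15*2))) = 4 + (½)/(-30) = 4 + (½)*(-1/30) = 4 - 1/60 = 239/60)
1/(V(U(-12)) + H(-39)) = 1/(239/60 + (⅔ - ⅓*(-39))) = 1/(239/60 + (⅔ + 13)) = 1/(239/60 + 41/3) = 1/(353/20) = 20/353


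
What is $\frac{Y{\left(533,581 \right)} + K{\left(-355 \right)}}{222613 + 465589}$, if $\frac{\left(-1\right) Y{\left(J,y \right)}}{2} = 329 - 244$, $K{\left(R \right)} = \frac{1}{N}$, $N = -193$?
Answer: $- \frac{32811}{132822986} \approx -0.00024703$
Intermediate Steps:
$K{\left(R \right)} = - \frac{1}{193}$ ($K{\left(R \right)} = \frac{1}{-193} = - \frac{1}{193}$)
$Y{\left(J,y \right)} = -170$ ($Y{\left(J,y \right)} = - 2 \left(329 - 244\right) = \left(-2\right) 85 = -170$)
$\frac{Y{\left(533,581 \right)} + K{\left(-355 \right)}}{222613 + 465589} = \frac{-170 - \frac{1}{193}}{222613 + 465589} = - \frac{32811}{193 \cdot 688202} = \left(- \frac{32811}{193}\right) \frac{1}{688202} = - \frac{32811}{132822986}$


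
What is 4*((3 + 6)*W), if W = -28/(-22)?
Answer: 504/11 ≈ 45.818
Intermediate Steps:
W = 14/11 (W = -28*(-1/22) = 14/11 ≈ 1.2727)
4*((3 + 6)*W) = 4*((3 + 6)*(14/11)) = 4*(9*(14/11)) = 4*(126/11) = 504/11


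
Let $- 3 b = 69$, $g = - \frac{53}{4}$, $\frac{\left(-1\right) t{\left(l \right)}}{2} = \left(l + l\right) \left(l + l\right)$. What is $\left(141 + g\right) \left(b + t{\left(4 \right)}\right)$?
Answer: $- \frac{77161}{4} \approx -19290.0$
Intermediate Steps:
$t{\left(l \right)} = - 8 l^{2}$ ($t{\left(l \right)} = - 2 \left(l + l\right) \left(l + l\right) = - 2 \cdot 2 l 2 l = - 2 \cdot 4 l^{2} = - 8 l^{2}$)
$g = - \frac{53}{4}$ ($g = \left(-53\right) \frac{1}{4} = - \frac{53}{4} \approx -13.25$)
$b = -23$ ($b = \left(- \frac{1}{3}\right) 69 = -23$)
$\left(141 + g\right) \left(b + t{\left(4 \right)}\right) = \left(141 - \frac{53}{4}\right) \left(-23 - 8 \cdot 4^{2}\right) = \frac{511 \left(-23 - 128\right)}{4} = \frac{511}{4} \left(-151\right) = - \frac{77161}{4}$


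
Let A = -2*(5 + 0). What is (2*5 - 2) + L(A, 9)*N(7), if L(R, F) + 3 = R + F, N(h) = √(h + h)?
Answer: 8 - 4*√14 ≈ -6.9666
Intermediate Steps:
N(h) = √2*√h (N(h) = √(2*h) = √2*√h)
A = -10 (A = -2*5 = -10)
L(R, F) = -3 + F + R (L(R, F) = -3 + (R + F) = -3 + (F + R) = -3 + F + R)
(2*5 - 2) + L(A, 9)*N(7) = (2*5 - 2) + (-3 + 9 - 10)*(√2*√7) = (10 - 2) - 4*√14 = 8 - 4*√14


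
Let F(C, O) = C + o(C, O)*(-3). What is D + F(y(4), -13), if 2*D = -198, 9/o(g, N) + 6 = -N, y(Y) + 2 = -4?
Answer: -762/7 ≈ -108.86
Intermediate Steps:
y(Y) = -6 (y(Y) = -2 - 4 = -6)
o(g, N) = 9/(-6 - N)
D = -99 (D = (½)*(-198) = -99)
F(C, O) = C + 27/(6 + O) (F(C, O) = C - 9/(6 + O)*(-3) = C + 27/(6 + O))
D + F(y(4), -13) = -99 + (27 - 6*(6 - 13))/(6 - 13) = -99 + (27 - 6*(-7))/(-7) = -99 - (27 + 42)/7 = -99 - ⅐*69 = -99 - 69/7 = -762/7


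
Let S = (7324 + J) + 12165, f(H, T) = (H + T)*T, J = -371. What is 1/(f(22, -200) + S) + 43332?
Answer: 2371040377/54718 ≈ 43332.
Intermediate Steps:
f(H, T) = T*(H + T)
S = 19118 (S = (7324 - 371) + 12165 = 6953 + 12165 = 19118)
1/(f(22, -200) + S) + 43332 = 1/(-200*(22 - 200) + 19118) + 43332 = 1/(-200*(-178) + 19118) + 43332 = 1/(35600 + 19118) + 43332 = 1/54718 + 43332 = 2371040377/54718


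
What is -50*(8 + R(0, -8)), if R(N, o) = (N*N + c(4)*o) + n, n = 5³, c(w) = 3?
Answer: -5450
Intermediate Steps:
n = 125
R(N, o) = 125 + N² + 3*o (R(N, o) = (N*N + 3*o) + 125 = (N² + 3*o) + 125 = 125 + N² + 3*o)
-50*(8 + R(0, -8)) = -50*(8 + (125 + 0² + 3*(-8))) = -50*(8 + (125 + 0 - 24)) = -50*(8 + 101) = -50*109 = -5450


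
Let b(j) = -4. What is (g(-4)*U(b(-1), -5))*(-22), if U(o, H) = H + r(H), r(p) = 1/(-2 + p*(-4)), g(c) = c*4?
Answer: -15664/9 ≈ -1740.4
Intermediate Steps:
g(c) = 4*c
r(p) = 1/(-2 - 4*p)
U(o, H) = H - 1/(2 + 4*H)
(g(-4)*U(b(-1), -5))*(-22) = ((4*(-4))*(-5 - 1/(2 + 4*(-5))))*(-22) = -16*(-5 - 1/(2 - 20))*(-22) = -16*(-5 - 1/(-18))*(-22) = -16*(-5 - 1*(-1/18))*(-22) = -16*(-5 + 1/18)*(-22) = -16*(-89/18)*(-22) = (712/9)*(-22) = -15664/9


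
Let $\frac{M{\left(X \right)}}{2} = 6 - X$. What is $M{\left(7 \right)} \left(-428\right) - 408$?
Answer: $448$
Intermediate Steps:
$M{\left(X \right)} = 12 - 2 X$ ($M{\left(X \right)} = 2 \left(6 - X\right) = 12 - 2 X$)
$M{\left(7 \right)} \left(-428\right) - 408 = \left(12 - 14\right) \left(-428\right) - 408 = \left(-2\right) \left(-428\right) - 408 = 856 - 408 = 448$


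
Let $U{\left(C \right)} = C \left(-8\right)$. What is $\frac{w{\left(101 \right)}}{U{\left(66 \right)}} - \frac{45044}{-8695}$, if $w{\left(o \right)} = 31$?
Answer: $\frac{23513687}{4590960} \approx 5.1217$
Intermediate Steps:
$U{\left(C \right)} = - 8 C$
$\frac{w{\left(101 \right)}}{U{\left(66 \right)}} - \frac{45044}{-8695} = \frac{31}{\left(-8\right) 66} - \frac{45044}{-8695} = \frac{31}{-528} - - \frac{45044}{8695} = 31 \left(- \frac{1}{528}\right) + \frac{45044}{8695} = - \frac{31}{528} + \frac{45044}{8695} = \frac{23513687}{4590960}$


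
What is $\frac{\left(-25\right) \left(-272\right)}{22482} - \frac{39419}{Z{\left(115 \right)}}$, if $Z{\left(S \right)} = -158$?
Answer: $\frac{443646179}{1776078} \approx 249.79$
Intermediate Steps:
$\frac{\left(-25\right) \left(-272\right)}{22482} - \frac{39419}{Z{\left(115 \right)}} = \frac{\left(-25\right) \left(-272\right)}{22482} - \frac{39419}{-158} = 6800 \cdot \frac{1}{22482} - - \frac{39419}{158} = \frac{3400}{11241} + \frac{39419}{158} = \frac{443646179}{1776078}$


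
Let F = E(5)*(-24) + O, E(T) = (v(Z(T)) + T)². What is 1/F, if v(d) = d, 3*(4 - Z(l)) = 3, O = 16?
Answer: -1/1520 ≈ -0.00065789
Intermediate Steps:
Z(l) = 3 (Z(l) = 4 - ⅓*3 = 4 - 1 = 3)
E(T) = (3 + T)²
F = -1520 (F = (3 + 5)²*(-24) + 16 = 8²*(-24) + 16 = 64*(-24) + 16 = -1536 + 16 = -1520)
1/F = 1/(-1520) = -1/1520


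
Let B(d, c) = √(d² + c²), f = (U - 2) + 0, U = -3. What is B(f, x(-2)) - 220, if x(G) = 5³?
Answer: -220 + 5*√626 ≈ -94.900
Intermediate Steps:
x(G) = 125
f = -5 (f = (-3 - 2) + 0 = -5 + 0 = -5)
B(d, c) = √(c² + d²)
B(f, x(-2)) - 220 = √(125² + (-5)²) - 220 = √(15625 + 25) - 220 = √15650 - 220 = 5*√626 - 220 = -220 + 5*√626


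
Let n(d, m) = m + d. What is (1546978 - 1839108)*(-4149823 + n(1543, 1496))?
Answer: 1211400009920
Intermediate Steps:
n(d, m) = d + m
(1546978 - 1839108)*(-4149823 + n(1543, 1496)) = (1546978 - 1839108)*(-4149823 + (1543 + 1496)) = -292130*(-4149823 + 3039) = -292130*(-4146784) = 1211400009920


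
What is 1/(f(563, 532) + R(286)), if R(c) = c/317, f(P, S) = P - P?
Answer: 317/286 ≈ 1.1084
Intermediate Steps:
f(P, S) = 0
R(c) = c/317 (R(c) = c*(1/317) = c/317)
1/(f(563, 532) + R(286)) = 1/(0 + (1/317)*286) = 1/(0 + 286/317) = 1/(286/317) = 317/286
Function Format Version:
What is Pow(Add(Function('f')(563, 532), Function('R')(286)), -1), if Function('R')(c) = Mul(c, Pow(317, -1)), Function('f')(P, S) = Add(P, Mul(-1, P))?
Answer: Rational(317, 286) ≈ 1.1084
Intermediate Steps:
Function('f')(P, S) = 0
Function('R')(c) = Mul(Rational(1, 317), c) (Function('R')(c) = Mul(c, Rational(1, 317)) = Mul(Rational(1, 317), c))
Pow(Add(Function('f')(563, 532), Function('R')(286)), -1) = Pow(Add(0, Mul(Rational(1, 317), 286)), -1) = Pow(Add(0, Rational(286, 317)), -1) = Pow(Rational(286, 317), -1) = Rational(317, 286)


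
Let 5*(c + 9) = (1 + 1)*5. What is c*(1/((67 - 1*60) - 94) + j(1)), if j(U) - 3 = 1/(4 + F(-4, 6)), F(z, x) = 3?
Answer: -1907/87 ≈ -21.920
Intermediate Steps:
j(U) = 22/7 (j(U) = 3 + 1/(4 + 3) = 3 + 1/7 = 3 + ⅐ = 22/7)
c = -7 (c = -9 + ((1 + 1)*5)/5 = -9 + (2*5)/5 = -9 + (⅕)*10 = -9 + 2 = -7)
c*(1/((67 - 1*60) - 94) + j(1)) = -7*(1/((67 - 1*60) - 94) + 22/7) = -7*(1/((67 - 60) - 94) + 22/7) = -7*(1/(7 - 94) + 22/7) = -7*(1/(-87) + 22/7) = -7*(-1/87 + 22/7) = -7*1907/609 = -1907/87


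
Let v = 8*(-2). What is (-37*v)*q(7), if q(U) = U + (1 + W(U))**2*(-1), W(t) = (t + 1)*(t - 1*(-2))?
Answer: -3150624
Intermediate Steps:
v = -16
W(t) = (1 + t)*(2 + t) (W(t) = (1 + t)*(t + 2) = (1 + t)*(2 + t))
q(U) = U - (3 + U**2 + 3*U)**2 (q(U) = U + (1 + (2 + U**2 + 3*U))**2*(-1) = U + (3 + U**2 + 3*U)**2*(-1) = U - (3 + U**2 + 3*U)**2)
(-37*v)*q(7) = (-37*(-16))*(7 - (3 + 7**2 + 3*7)**2) = 592*(7 - (3 + 49 + 21)**2) = 592*(7 - 1*73**2) = 592*(7 - 1*5329) = 592*(7 - 5329) = 592*(-5322) = -3150624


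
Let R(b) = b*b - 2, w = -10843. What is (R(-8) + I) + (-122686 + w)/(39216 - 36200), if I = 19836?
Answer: 59878839/3016 ≈ 19854.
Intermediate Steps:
R(b) = -2 + b**2 (R(b) = b**2 - 2 = -2 + b**2)
(R(-8) + I) + (-122686 + w)/(39216 - 36200) = ((-2 + (-8)**2) + 19836) + (-122686 - 10843)/(39216 - 36200) = ((-2 + 64) + 19836) - 133529/3016 = (62 + 19836) - 133529*1/3016 = 19898 - 133529/3016 = 59878839/3016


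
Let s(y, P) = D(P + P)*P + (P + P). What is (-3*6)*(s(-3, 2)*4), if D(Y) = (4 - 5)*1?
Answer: -144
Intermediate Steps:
D(Y) = -1 (D(Y) = -1*1 = -1)
s(y, P) = P (s(y, P) = -P + (P + P) = -P + 2*P = P)
(-3*6)*(s(-3, 2)*4) = (-3*6)*(2*4) = -18*8 = -144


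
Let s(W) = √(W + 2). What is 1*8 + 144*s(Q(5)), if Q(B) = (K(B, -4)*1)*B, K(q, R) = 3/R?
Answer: 8 + 72*I*√7 ≈ 8.0 + 190.49*I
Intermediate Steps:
Q(B) = -3*B/4 (Q(B) = ((3/(-4))*1)*B = ((3*(-¼))*1)*B = (-¾*1)*B = -3*B/4)
s(W) = √(2 + W)
1*8 + 144*s(Q(5)) = 1*8 + 144*√(2 - ¾*5) = 8 + 144*√(2 - 15/4) = 8 + 144*√(-7/4) = 8 + 144*(I*√7/2) = 8 + 72*I*√7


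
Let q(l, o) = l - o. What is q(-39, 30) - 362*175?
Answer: -63419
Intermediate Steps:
q(-39, 30) - 362*175 = (-39 - 1*30) - 362*175 = (-39 - 30) - 63350 = -69 - 63350 = -63419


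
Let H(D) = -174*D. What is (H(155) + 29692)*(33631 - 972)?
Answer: 88897798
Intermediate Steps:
(H(155) + 29692)*(33631 - 972) = (-174*155 + 29692)*(33631 - 972) = (-26970 + 29692)*32659 = 2722*32659 = 88897798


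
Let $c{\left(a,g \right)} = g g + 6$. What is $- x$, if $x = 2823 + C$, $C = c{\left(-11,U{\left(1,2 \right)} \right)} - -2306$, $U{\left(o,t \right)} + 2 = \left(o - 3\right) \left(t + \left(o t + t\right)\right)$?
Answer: $-5331$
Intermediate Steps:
$U{\left(o,t \right)} = -2 + \left(-3 + o\right) \left(2 t + o t\right)$ ($U{\left(o,t \right)} = -2 + \left(o - 3\right) \left(t + \left(o t + t\right)\right) = -2 + \left(-3 + o\right) \left(t + \left(t + o t\right)\right) = -2 + \left(-3 + o\right) \left(2 t + o t\right)$)
$c{\left(a,g \right)} = 6 + g^{2}$ ($c{\left(a,g \right)} = g^{2} + 6 = 6 + g^{2}$)
$C = 2508$ ($C = \left(6 + \left(-2 - 12 + 2 \cdot 1^{2} - 1 \cdot 2\right)^{2}\right) - -2306 = \left(6 + \left(-2 - 12 + 2 \cdot 1 - 2\right)^{2}\right) + 2306 = \left(6 + \left(-2 - 12 + 2 - 2\right)^{2}\right) + 2306 = \left(6 + \left(-14\right)^{2}\right) + 2306 = \left(6 + 196\right) + 2306 = 202 + 2306 = 2508$)
$x = 5331$ ($x = 2823 + 2508 = 5331$)
$- x = \left(-1\right) 5331 = -5331$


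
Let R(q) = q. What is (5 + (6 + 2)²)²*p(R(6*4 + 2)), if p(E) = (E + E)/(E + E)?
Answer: 4761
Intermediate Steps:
p(E) = 1 (p(E) = (2*E)/((2*E)) = (2*E)*(1/(2*E)) = 1)
(5 + (6 + 2)²)²*p(R(6*4 + 2)) = (5 + (6 + 2)²)²*1 = (5 + 8²)²*1 = (5 + 64)²*1 = 69²*1 = 4761*1 = 4761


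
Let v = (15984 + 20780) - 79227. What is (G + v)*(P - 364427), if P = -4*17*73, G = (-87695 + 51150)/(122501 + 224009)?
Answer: 1087035758065785/69302 ≈ 1.5685e+10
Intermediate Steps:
G = -7309/69302 (G = -36545/346510 = -36545*1/346510 = -7309/69302 ≈ -0.10547)
P = -4964 (P = -68*73 = -4964)
v = -42463 (v = 36764 - 79227 = -42463)
(G + v)*(P - 364427) = (-7309/69302 - 42463)*(-4964 - 364427) = -2942778135/69302*(-369391) = 1087035758065785/69302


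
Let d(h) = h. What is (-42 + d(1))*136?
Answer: -5576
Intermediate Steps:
(-42 + d(1))*136 = (-42 + 1)*136 = -41*136 = -5576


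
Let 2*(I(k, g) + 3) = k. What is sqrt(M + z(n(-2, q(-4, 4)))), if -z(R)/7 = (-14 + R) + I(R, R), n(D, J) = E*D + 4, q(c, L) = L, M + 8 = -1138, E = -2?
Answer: I*sqrt(1111) ≈ 33.332*I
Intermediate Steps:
M = -1146 (M = -8 - 1138 = -1146)
I(k, g) = -3 + k/2
n(D, J) = 4 - 2*D (n(D, J) = -2*D + 4 = 4 - 2*D)
z(R) = 119 - 21*R/2 (z(R) = -7*((-14 + R) + (-3 + R/2)) = -7*(-17 + 3*R/2) = 119 - 21*R/2)
sqrt(M + z(n(-2, q(-4, 4)))) = sqrt(-1146 + (119 - 21*(4 - 2*(-2))/2)) = sqrt(-1146 + (119 - 21*(4 + 4)/2)) = sqrt(-1146 + (119 - 21/2*8)) = sqrt(-1146 + (119 - 84)) = sqrt(-1146 + 35) = sqrt(-1111) = I*sqrt(1111)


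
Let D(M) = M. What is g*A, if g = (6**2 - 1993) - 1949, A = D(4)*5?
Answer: -78120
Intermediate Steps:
A = 20 (A = 4*5 = 20)
g = -3906 (g = (36 - 1993) - 1949 = -1957 - 1949 = -3906)
g*A = -3906*20 = -78120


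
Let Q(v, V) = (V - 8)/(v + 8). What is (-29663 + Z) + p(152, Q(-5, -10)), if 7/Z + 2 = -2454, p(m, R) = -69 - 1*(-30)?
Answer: -72948119/2456 ≈ -29702.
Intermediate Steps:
Q(v, V) = (-8 + V)/(8 + v)
p(m, R) = -39 (p(m, R) = -69 + 30 = -39)
Z = -7/2456 (Z = 7/(-2 - 2454) = 7/(-2456) = 7*(-1/2456) = -7/2456 ≈ -0.0028502)
(-29663 + Z) + p(152, Q(-5, -10)) = (-29663 - 7/2456) - 39 = -72852335/2456 - 39 = -72948119/2456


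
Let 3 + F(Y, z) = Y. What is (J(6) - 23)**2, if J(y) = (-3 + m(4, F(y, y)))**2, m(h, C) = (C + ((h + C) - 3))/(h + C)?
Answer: 361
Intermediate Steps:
F(Y, z) = -3 + Y
m(h, C) = (-3 + h + 2*C)/(C + h) (m(h, C) = (C + ((C + h) - 3))/(C + h) = (C + (-3 + C + h))/(C + h) = (-3 + h + 2*C)/(C + h))
J(y) = (-3 + (-5 + 2*y)/(1 + y))**2 (J(y) = (-3 + (-3 + 4 + 2*(-3 + y))/((-3 + y) + 4))**2 = (-3 + (-3 + 4 + (-6 + 2*y))/(1 + y))**2 = (-3 + (-5 + 2*y)/(1 + y))**2)
(J(6) - 23)**2 = ((8 + 6)**2/(1 + 6)**2 - 23)**2 = (14**2/7**2 - 23)**2 = ((1/49)*196 - 23)**2 = (4 - 23)**2 = (-19)**2 = 361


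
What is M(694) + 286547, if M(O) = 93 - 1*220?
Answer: 286420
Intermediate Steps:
M(O) = -127 (M(O) = 93 - 220 = -127)
M(694) + 286547 = -127 + 286547 = 286420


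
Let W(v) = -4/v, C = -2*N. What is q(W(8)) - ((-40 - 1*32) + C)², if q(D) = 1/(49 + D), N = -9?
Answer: -282850/97 ≈ -2916.0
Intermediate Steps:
C = 18 (C = -2*(-9) = 18)
q(W(8)) - ((-40 - 1*32) + C)² = 1/(49 - 4/8) - ((-40 - 1*32) + 18)² = 1/(49 - 4*⅛) - ((-40 - 32) + 18)² = 1/(49 - ½) - (-72 + 18)² = 1/(97/2) - 1*(-54)² = 2/97 - 1*2916 = 2/97 - 2916 = -282850/97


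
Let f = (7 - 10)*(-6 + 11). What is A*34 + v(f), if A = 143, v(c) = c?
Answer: 4847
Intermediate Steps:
f = -15 (f = -3*5 = -15)
A*34 + v(f) = 143*34 - 15 = 4862 - 15 = 4847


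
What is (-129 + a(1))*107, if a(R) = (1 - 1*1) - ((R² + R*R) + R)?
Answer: -14124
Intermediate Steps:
a(R) = -R - 2*R² (a(R) = (1 - 1) - ((R² + R²) + R) = 0 - (2*R² + R) = 0 - (R + 2*R²) = 0 + (-R - 2*R²) = -R - 2*R²)
(-129 + a(1))*107 = (-129 - 1*1*(1 + 2*1))*107 = (-129 - 1*1*(1 + 2))*107 = (-129 - 1*1*3)*107 = (-129 - 3)*107 = -132*107 = -14124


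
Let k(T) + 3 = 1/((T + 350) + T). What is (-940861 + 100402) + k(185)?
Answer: -605132639/720 ≈ -8.4046e+5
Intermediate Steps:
k(T) = -3 + 1/(350 + 2*T) (k(T) = -3 + 1/((T + 350) + T) = -3 + 1/((350 + T) + T) = -3 + 1/(350 + 2*T))
(-940861 + 100402) + k(185) = (-940861 + 100402) + (-1049 - 6*185)/(2*(175 + 185)) = -840459 + (1/2)*(-1049 - 1110)/360 = -840459 + (1/2)*(1/360)*(-2159) = -840459 - 2159/720 = -605132639/720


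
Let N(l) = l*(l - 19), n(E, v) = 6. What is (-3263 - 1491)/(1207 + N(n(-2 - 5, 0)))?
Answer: -4754/1129 ≈ -4.2108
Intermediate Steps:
N(l) = l*(-19 + l)
(-3263 - 1491)/(1207 + N(n(-2 - 5, 0))) = (-3263 - 1491)/(1207 + 6*(-19 + 6)) = -4754/(1207 + 6*(-13)) = -4754/(1207 - 78) = -4754/1129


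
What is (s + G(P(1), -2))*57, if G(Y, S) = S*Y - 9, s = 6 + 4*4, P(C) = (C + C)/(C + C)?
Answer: 627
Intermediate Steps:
P(C) = 1 (P(C) = (2*C)/((2*C)) = (2*C)*(1/(2*C)) = 1)
s = 22 (s = 6 + 16 = 22)
G(Y, S) = -9 + S*Y
(s + G(P(1), -2))*57 = (22 + (-9 - 2*1))*57 = (22 + (-9 - 2))*57 = (22 - 11)*57 = 11*57 = 627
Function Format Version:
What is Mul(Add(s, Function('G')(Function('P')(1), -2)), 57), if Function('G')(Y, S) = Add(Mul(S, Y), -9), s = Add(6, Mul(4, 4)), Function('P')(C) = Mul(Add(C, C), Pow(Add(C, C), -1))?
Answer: 627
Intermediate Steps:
Function('P')(C) = 1 (Function('P')(C) = Mul(Mul(2, C), Pow(Mul(2, C), -1)) = Mul(Mul(2, C), Mul(Rational(1, 2), Pow(C, -1))) = 1)
s = 22 (s = Add(6, 16) = 22)
Function('G')(Y, S) = Add(-9, Mul(S, Y))
Mul(Add(s, Function('G')(Function('P')(1), -2)), 57) = Mul(Add(22, Add(-9, Mul(-2, 1))), 57) = Mul(Add(22, Add(-9, -2)), 57) = Mul(Add(22, -11), 57) = Mul(11, 57) = 627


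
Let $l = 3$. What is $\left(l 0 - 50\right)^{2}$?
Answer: $2500$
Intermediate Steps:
$\left(l 0 - 50\right)^{2} = \left(3 \cdot 0 - 50\right)^{2} = \left(0 - 50\right)^{2} = \left(-50\right)^{2} = 2500$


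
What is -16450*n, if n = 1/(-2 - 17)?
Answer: 16450/19 ≈ 865.79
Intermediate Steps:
n = -1/19 (n = 1/(-19) = -1/19 ≈ -0.052632)
-16450*n = -16450*(-1/19) = 16450/19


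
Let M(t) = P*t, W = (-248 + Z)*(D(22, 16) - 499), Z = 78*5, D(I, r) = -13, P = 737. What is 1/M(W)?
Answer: -1/53582848 ≈ -1.8663e-8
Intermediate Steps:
Z = 390
W = -72704 (W = (-248 + 390)*(-13 - 499) = 142*(-512) = -72704)
M(t) = 737*t
1/M(W) = 1/(737*(-72704)) = 1/(-53582848) = -1/53582848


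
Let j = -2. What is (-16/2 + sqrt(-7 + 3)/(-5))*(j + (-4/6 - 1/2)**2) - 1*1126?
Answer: -10088/9 + 23*I/90 ≈ -1120.9 + 0.25556*I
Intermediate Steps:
(-16/2 + sqrt(-7 + 3)/(-5))*(j + (-4/6 - 1/2)**2) - 1*1126 = (-16/2 + sqrt(-7 + 3)/(-5))*(-2 + (-4/6 - 1/2)**2) - 1*1126 = (-16*1/2 + sqrt(-4)*(-1/5))*(-2 + (-4*1/6 - 1*1/2)**2) - 1126 = (-8 + (2*I)*(-1/5))*(-2 + (-2/3 - 1/2)**2) - 1126 = (-8 - 2*I/5)*(-2 + (-7/6)**2) - 1126 = (-8 - 2*I/5)*(-2 + 49/36) - 1126 = (-8 - 2*I/5)*(-23/36) - 1126 = (46/9 + 23*I/90) - 1126 = -10088/9 + 23*I/90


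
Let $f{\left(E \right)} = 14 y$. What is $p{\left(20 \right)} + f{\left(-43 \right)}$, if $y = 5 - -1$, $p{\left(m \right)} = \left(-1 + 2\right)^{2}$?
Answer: $85$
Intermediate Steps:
$p{\left(m \right)} = 1$ ($p{\left(m \right)} = 1^{2} = 1$)
$y = 6$ ($y = 5 + 1 = 6$)
$f{\left(E \right)} = 84$ ($f{\left(E \right)} = 14 \cdot 6 = 84$)
$p{\left(20 \right)} + f{\left(-43 \right)} = 1 + 84 = 85$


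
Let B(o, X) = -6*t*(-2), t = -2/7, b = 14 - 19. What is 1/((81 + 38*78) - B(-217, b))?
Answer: 7/21339 ≈ 0.00032804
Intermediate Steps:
b = -5
t = -2/7 (t = -2*⅐ = -2/7 ≈ -0.28571)
B(o, X) = -24/7 (B(o, X) = -6*(-2/7)*(-2) = (12/7)*(-2) = -24/7)
1/((81 + 38*78) - B(-217, b)) = 1/((81 + 38*78) - 1*(-24/7)) = 1/((81 + 2964) + 24/7) = 1/(3045 + 24/7) = 1/(21339/7) = 7/21339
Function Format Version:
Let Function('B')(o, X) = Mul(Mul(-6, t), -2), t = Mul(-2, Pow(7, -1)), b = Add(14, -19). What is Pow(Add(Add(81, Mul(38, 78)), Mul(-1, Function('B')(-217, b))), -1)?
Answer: Rational(7, 21339) ≈ 0.00032804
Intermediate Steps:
b = -5
t = Rational(-2, 7) (t = Mul(-2, Rational(1, 7)) = Rational(-2, 7) ≈ -0.28571)
Function('B')(o, X) = Rational(-24, 7) (Function('B')(o, X) = Mul(Mul(-6, Rational(-2, 7)), -2) = Mul(Rational(12, 7), -2) = Rational(-24, 7))
Pow(Add(Add(81, Mul(38, 78)), Mul(-1, Function('B')(-217, b))), -1) = Pow(Add(Add(81, Mul(38, 78)), Mul(-1, Rational(-24, 7))), -1) = Pow(Add(Add(81, 2964), Rational(24, 7)), -1) = Pow(Add(3045, Rational(24, 7)), -1) = Pow(Rational(21339, 7), -1) = Rational(7, 21339)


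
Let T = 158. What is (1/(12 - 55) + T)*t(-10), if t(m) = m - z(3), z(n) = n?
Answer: -88309/43 ≈ -2053.7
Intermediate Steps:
t(m) = -3 + m (t(m) = m - 1*3 = m - 3 = -3 + m)
(1/(12 - 55) + T)*t(-10) = (1/(12 - 55) + 158)*(-3 - 10) = (1/(-43) + 158)*(-13) = (-1/43 + 158)*(-13) = (6793/43)*(-13) = -88309/43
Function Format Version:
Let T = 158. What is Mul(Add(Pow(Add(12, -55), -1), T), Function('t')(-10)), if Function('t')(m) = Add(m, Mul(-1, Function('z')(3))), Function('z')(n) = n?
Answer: Rational(-88309, 43) ≈ -2053.7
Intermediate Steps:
Function('t')(m) = Add(-3, m) (Function('t')(m) = Add(m, Mul(-1, 3)) = Add(m, -3) = Add(-3, m))
Mul(Add(Pow(Add(12, -55), -1), T), Function('t')(-10)) = Mul(Add(Pow(Add(12, -55), -1), 158), Add(-3, -10)) = Mul(Add(Pow(-43, -1), 158), -13) = Mul(Add(Rational(-1, 43), 158), -13) = Mul(Rational(6793, 43), -13) = Rational(-88309, 43)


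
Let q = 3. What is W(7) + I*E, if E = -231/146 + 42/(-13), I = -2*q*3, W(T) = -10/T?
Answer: 566015/6643 ≈ 85.205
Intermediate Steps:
I = -18 (I = -2*3*3 = -6*3 = -18)
E = -9135/1898 (E = -231*1/146 + 42*(-1/13) = -231/146 - 42/13 = -9135/1898 ≈ -4.8130)
W(7) + I*E = -10/7 - 18*(-9135/1898) = -10*⅐ + 82215/949 = -10/7 + 82215/949 = 566015/6643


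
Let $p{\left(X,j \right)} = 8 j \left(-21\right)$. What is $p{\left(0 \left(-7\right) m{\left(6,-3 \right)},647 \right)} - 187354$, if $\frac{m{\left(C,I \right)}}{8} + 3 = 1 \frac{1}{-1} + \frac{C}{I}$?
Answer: $-296050$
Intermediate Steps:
$m{\left(C,I \right)} = -32 + \frac{8 C}{I}$ ($m{\left(C,I \right)} = -24 + 8 \left(1 \frac{1}{-1} + \frac{C}{I}\right) = -24 + 8 \left(1 \left(-1\right) + \frac{C}{I}\right) = -24 + 8 \left(-1 + \frac{C}{I}\right) = -24 + \left(-8 + \frac{8 C}{I}\right) = -32 + \frac{8 C}{I}$)
$p{\left(X,j \right)} = - 168 j$ ($p{\left(X,j \right)} = 8 \left(- 21 j\right) = - 168 j$)
$p{\left(0 \left(-7\right) m{\left(6,-3 \right)},647 \right)} - 187354 = \left(-168\right) 647 - 187354 = -108696 - 187354 = -296050$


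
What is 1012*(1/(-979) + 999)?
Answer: 89977840/89 ≈ 1.0110e+6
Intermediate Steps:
1012*(1/(-979) + 999) = 1012*(-1/979 + 999) = 1012*(978020/979) = 89977840/89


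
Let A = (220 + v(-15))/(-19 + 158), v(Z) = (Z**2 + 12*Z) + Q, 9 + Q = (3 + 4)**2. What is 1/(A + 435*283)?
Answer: 139/17111900 ≈ 8.1230e-6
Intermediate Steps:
Q = 40 (Q = -9 + (3 + 4)**2 = -9 + 7**2 = -9 + 49 = 40)
v(Z) = 40 + Z**2 + 12*Z (v(Z) = (Z**2 + 12*Z) + 40 = 40 + Z**2 + 12*Z)
A = 305/139 (A = (220 + (40 + (-15)**2 + 12*(-15)))/(-19 + 158) = (220 + (40 + 225 - 180))/139 = (220 + 85)*(1/139) = 305*(1/139) = 305/139 ≈ 2.1942)
1/(A + 435*283) = 1/(305/139 + 435*283) = 1/(305/139 + 123105) = 1/(17111900/139) = 139/17111900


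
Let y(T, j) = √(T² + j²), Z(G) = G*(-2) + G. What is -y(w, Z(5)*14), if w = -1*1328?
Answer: -2*√442121 ≈ -1329.8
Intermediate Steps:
Z(G) = -G (Z(G) = -2*G + G = -G)
w = -1328
-y(w, Z(5)*14) = -√((-1328)² + (-1*5*14)²) = -√(1763584 + (-5*14)²) = -√(1763584 + (-70)²) = -√(1763584 + 4900) = -√1768484 = -2*√442121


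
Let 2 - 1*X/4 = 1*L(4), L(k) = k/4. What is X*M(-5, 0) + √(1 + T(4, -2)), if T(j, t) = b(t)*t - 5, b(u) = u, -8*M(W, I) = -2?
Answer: 1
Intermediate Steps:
M(W, I) = ¼ (M(W, I) = -⅛*(-2) = ¼)
L(k) = k/4 (L(k) = k*(¼) = k/4)
X = 4 (X = 8 - 4*(¼)*4 = 8 - 4 = 4)
T(j, t) = -5 + t² (T(j, t) = t*t - 5 = t² - 5 = -5 + t²)
X*M(-5, 0) + √(1 + T(4, -2)) = 4*(¼) + √(1 + (-5 + (-2)²)) = 1 + √(1 + (-5 + 4)) = 1 + √(1 - 1) = 1 + √0 = 1 + 0 = 1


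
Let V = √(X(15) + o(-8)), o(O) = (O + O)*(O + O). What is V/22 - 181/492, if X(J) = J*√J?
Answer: -181/492 + √(256 + 15*√15)/22 ≈ 0.43769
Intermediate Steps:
X(J) = J^(3/2)
o(O) = 4*O² (o(O) = (2*O)*(2*O) = 4*O²)
V = √(256 + 15*√15) (V = √(15^(3/2) + 4*(-8)²) = √(15*√15 + 4*64) = √(15*√15 + 256) = √(256 + 15*√15) ≈ 17.723)
V/22 - 181/492 = √(256 + 15*√15)/22 - 181/492 = -181/492 + √(256 + 15*√15)/22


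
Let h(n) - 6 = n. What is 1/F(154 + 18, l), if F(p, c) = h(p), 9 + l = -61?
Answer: 1/178 ≈ 0.0056180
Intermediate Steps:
l = -70 (l = -9 - 61 = -70)
h(n) = 6 + n
F(p, c) = 6 + p
1/F(154 + 18, l) = 1/(6 + (154 + 18)) = 1/(6 + 172) = 1/178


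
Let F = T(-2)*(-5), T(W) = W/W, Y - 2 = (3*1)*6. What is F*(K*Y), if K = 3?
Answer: -300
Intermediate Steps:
Y = 20 (Y = 2 + (3*1)*6 = 2 + 3*6 = 2 + 18 = 20)
T(W) = 1
F = -5 (F = 1*(-5) = -5)
F*(K*Y) = -15*20 = -5*60 = -300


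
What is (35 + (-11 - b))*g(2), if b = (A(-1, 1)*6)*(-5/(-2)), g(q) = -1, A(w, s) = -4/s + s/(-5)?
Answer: -87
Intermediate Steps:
A(w, s) = -4/s - s/5 (A(w, s) = -4/s + s*(-1/5) = -4/s - s/5)
b = -63 (b = ((-4/1 - 1/5*1)*6)*(-5/(-2)) = ((-4*1 - 1/5)*6)*(-5*(-1/2)) = ((-4 - 1/5)*6)*(5/2) = -21/5*6*(5/2) = -126/5*5/2 = -63)
(35 + (-11 - b))*g(2) = (35 + (-11 - 1*(-63)))*(-1) = (35 + (-11 + 63))*(-1) = (35 + 52)*(-1) = 87*(-1) = -87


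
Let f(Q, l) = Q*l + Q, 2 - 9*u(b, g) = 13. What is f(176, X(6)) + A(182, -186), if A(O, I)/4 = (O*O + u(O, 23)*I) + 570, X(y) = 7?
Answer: 411280/3 ≈ 1.3709e+5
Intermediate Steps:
u(b, g) = -11/9 (u(b, g) = 2/9 - ⅑*13 = 2/9 - 13/9 = -11/9)
A(O, I) = 2280 + 4*O² - 44*I/9 (A(O, I) = 4*((O*O - 11*I/9) + 570) = 4*((O² - 11*I/9) + 570) = 4*(570 + O² - 11*I/9) = 2280 + 4*O² - 44*I/9)
f(Q, l) = Q + Q*l
f(176, X(6)) + A(182, -186) = 176*(1 + 7) + (2280 + 4*182² - 44/9*(-186)) = 176*8 + (2280 + 4*33124 + 2728/3) = 1408 + (2280 + 132496 + 2728/3) = 1408 + 407056/3 = 411280/3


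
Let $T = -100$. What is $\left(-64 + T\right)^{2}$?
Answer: $26896$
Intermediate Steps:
$\left(-64 + T\right)^{2} = \left(-64 - 100\right)^{2} = \left(-164\right)^{2} = 26896$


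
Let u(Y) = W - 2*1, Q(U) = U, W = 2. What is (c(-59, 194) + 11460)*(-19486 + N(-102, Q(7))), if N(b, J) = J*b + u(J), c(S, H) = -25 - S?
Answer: -232178800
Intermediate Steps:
u(Y) = 0 (u(Y) = 2 - 2*1 = 2 - 2 = 0)
N(b, J) = J*b (N(b, J) = J*b + 0 = J*b)
(c(-59, 194) + 11460)*(-19486 + N(-102, Q(7))) = ((-25 - 1*(-59)) + 11460)*(-19486 + 7*(-102)) = ((-25 + 59) + 11460)*(-19486 - 714) = (34 + 11460)*(-20200) = 11494*(-20200) = -232178800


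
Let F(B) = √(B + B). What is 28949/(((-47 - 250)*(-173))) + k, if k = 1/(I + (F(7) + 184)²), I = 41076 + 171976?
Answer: 882496027952867/1566313256911194 - 92*√14/15242144537 ≈ 0.56342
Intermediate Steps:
F(B) = √2*√B (F(B) = √(2*B) = √2*√B)
I = 213052
k = 1/(213052 + (184 + √14)²) (k = 1/(213052 + (√2*√7 + 184)²) = 1/(213052 + (√14 + 184)²) = 1/(213052 + (184 + √14)²) ≈ 4.0274e-6)
28949/(((-47 - 250)*(-173))) + k = 28949/(((-47 - 250)*(-173))) + (123461/30484289074 - 92*√14/15242144537) = 28949/((-297*(-173))) + (123461/30484289074 - 92*√14/15242144537) = 28949/51381 + (123461/30484289074 - 92*√14/15242144537) = 882496027952867/1566313256911194 - 92*√14/15242144537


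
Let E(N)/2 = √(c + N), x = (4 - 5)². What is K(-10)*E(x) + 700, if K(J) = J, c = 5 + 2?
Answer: 700 - 40*√2 ≈ 643.43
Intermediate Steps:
c = 7
x = 1 (x = (-1)² = 1)
E(N) = 2*√(7 + N)
K(-10)*E(x) + 700 = -20*√(7 + 1) + 700 = -20*√8 + 700 = -20*2*√2 + 700 = -40*√2 + 700 = 700 - 40*√2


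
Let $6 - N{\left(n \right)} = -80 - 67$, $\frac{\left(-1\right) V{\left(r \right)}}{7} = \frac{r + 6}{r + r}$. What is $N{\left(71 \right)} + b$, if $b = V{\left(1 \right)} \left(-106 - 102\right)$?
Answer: $5249$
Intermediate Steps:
$V{\left(r \right)} = - \frac{7 \left(6 + r\right)}{2 r}$ ($V{\left(r \right)} = - 7 \frac{r + 6}{r + r} = - 7 \frac{6 + r}{2 r} = - \frac{7 \left(6 + r\right)}{2 r}$)
$N{\left(n \right)} = 153$ ($N{\left(n \right)} = 6 - \left(-80 - 67\right) = 6 - -147 = 6 + 147 = 153$)
$b = 5096$ ($b = \left(- \frac{7}{2} - \frac{21}{1}\right) \left(-106 - 102\right) = \left(- \frac{7}{2} - 21\right) \left(-208\right) = \left(- \frac{49}{2}\right) \left(-208\right) = 5096$)
$N{\left(71 \right)} + b = 153 + 5096 = 5249$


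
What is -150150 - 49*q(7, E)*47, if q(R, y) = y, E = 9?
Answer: -170877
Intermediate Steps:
-150150 - 49*q(7, E)*47 = -150150 - 49*9*47 = -150150 - 441*47 = -150150 - 20727 = -170877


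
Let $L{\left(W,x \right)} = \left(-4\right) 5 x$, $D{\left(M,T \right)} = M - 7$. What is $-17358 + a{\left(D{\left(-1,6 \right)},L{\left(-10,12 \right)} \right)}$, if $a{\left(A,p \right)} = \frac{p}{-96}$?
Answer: $- \frac{34711}{2} \approx -17356.0$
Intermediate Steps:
$D{\left(M,T \right)} = -7 + M$
$L{\left(W,x \right)} = - 20 x$
$a{\left(A,p \right)} = - \frac{p}{96}$ ($a{\left(A,p \right)} = p \left(- \frac{1}{96}\right) = - \frac{p}{96}$)
$-17358 + a{\left(D{\left(-1,6 \right)},L{\left(-10,12 \right)} \right)} = -17358 - \frac{\left(-20\right) 12}{96} = -17358 - - \frac{5}{2} = -17358 + \frac{5}{2} = - \frac{34711}{2}$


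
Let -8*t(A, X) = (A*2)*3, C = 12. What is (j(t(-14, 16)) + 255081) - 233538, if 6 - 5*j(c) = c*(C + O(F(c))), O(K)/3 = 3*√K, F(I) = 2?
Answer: 21519 - 189*√2/10 ≈ 21492.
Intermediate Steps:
t(A, X) = -3*A/4 (t(A, X) = -A*2*3/8 = -2*A*3/8 = -3*A/4)
O(K) = 9*√K (O(K) = 3*(3*√K) = 9*√K)
j(c) = 6/5 - c*(12 + 9*√2)/5
(j(t(-14, 16)) + 255081) - 233538 = ((6/5 - (-9)*(-14)/5 - 9*(-¾*(-14))*√2/5) + 255081) - 233538 = ((6/5 - 12/5*21/2 - 9/5*21/2*√2) + 255081) - 233538 = ((6/5 - 126/5 - 189*√2/10) + 255081) - 233538 = ((-24 - 189*√2/10) + 255081) - 233538 = (255057 - 189*√2/10) - 233538 = 21519 - 189*√2/10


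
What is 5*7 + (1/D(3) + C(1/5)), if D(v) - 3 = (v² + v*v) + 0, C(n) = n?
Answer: 3701/105 ≈ 35.248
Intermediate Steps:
D(v) = 3 + 2*v² (D(v) = 3 + ((v² + v*v) + 0) = 3 + ((v² + v²) + 0) = 3 + (2*v² + 0) = 3 + 2*v²)
5*7 + (1/D(3) + C(1/5)) = 5*7 + (1/(3 + 2*3²) + 1/5) = 35 + (1/(3 + 2*9) + ⅕) = 35 + (1/(3 + 18) + ⅕) = 35 + (1/21 + ⅕) = 35 + 26/105 = 3701/105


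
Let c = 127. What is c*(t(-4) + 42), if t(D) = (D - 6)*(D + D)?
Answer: 15494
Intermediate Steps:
t(D) = 2*D*(-6 + D) (t(D) = (-6 + D)*(2*D) = 2*D*(-6 + D))
c*(t(-4) + 42) = 127*(2*(-4)*(-6 - 4) + 42) = 127*(2*(-4)*(-10) + 42) = 127*(80 + 42) = 127*122 = 15494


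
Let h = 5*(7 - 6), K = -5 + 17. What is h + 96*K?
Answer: 1157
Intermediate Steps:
K = 12
h = 5 (h = 5*1 = 5)
h + 96*K = 5 + 96*12 = 5 + 1152 = 1157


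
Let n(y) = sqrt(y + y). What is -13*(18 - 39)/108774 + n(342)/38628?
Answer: 91/36258 + sqrt(19)/6438 ≈ 0.0031868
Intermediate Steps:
n(y) = sqrt(2)*sqrt(y) (n(y) = sqrt(2*y) = sqrt(2)*sqrt(y))
-13*(18 - 39)/108774 + n(342)/38628 = -13*(18 - 39)/108774 + (sqrt(2)*sqrt(342))/38628 = -13*(-21)*(1/108774) + (sqrt(2)*(3*sqrt(38)))*(1/38628) = 273*(1/108774) + (6*sqrt(19))*(1/38628) = 91/36258 + sqrt(19)/6438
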